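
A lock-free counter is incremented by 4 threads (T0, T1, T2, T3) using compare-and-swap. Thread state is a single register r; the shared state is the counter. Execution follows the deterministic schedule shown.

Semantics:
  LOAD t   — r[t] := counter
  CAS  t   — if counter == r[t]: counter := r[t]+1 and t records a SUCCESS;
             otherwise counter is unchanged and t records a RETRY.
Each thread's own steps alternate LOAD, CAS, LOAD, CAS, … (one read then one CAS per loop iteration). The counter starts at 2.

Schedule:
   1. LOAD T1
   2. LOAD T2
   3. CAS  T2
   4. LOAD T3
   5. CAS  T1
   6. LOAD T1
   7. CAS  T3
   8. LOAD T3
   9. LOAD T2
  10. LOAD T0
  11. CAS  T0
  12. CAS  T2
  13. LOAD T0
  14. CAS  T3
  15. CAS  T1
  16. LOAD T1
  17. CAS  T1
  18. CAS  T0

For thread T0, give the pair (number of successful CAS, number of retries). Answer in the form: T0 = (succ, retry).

T0 = (1, 1)

1. LOAD T1 → mem=2 r[T1]=2 [LOAD]
2. LOAD T2 → mem=2 r[T2]=2 [LOAD]
3. CAS T2 → mem=3 r[T2]=2 [OK]
4. LOAD T3 → mem=3 r[T3]=3 [LOAD]
5. CAS T1 → mem=3 r[T1]=2 [RETRY]
6. LOAD T1 → mem=3 r[T1]=3 [LOAD]
7. CAS T3 → mem=4 r[T3]=3 [OK]
8. LOAD T3 → mem=4 r[T3]=4 [LOAD]
9. LOAD T2 → mem=4 r[T2]=4 [LOAD]
10. LOAD T0 → mem=4 r[T0]=4 [LOAD]
11. CAS T0 → mem=5 r[T0]=4 [OK]
12. CAS T2 → mem=5 r[T2]=4 [RETRY]
13. LOAD T0 → mem=5 r[T0]=5 [LOAD]
14. CAS T3 → mem=5 r[T3]=4 [RETRY]
15. CAS T1 → mem=5 r[T1]=3 [RETRY]
16. LOAD T1 → mem=5 r[T1]=5 [LOAD]
17. CAS T1 → mem=6 r[T1]=5 [OK]
18. CAS T0 → mem=6 r[T0]=5 [RETRY]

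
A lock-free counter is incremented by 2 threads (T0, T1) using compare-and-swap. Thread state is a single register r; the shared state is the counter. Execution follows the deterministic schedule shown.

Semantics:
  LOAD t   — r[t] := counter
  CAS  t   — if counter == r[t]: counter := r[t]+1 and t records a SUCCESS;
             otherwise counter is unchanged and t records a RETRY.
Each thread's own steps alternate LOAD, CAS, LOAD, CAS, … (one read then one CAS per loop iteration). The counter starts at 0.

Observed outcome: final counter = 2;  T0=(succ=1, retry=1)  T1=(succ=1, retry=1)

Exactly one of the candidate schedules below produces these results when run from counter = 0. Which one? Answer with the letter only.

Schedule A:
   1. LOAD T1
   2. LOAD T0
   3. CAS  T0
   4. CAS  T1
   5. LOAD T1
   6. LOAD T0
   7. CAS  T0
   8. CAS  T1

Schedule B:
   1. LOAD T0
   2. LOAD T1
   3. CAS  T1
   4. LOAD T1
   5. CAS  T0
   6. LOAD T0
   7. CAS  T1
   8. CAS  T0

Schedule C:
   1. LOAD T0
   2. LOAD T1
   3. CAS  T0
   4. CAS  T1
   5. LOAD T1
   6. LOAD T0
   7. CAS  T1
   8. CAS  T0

C

Simulating candidate C:
#1 T0 reads 0
#2 T1 reads 0
#3 T0 CAS(0→1) writes; counter now 1
#4 T1 CAS(0→1) fails; counter now 1
#5 T1 reads 1
#6 T0 reads 1
#7 T1 CAS(1→2) writes; counter now 2
#8 T0 CAS(1→2) fails; counter now 2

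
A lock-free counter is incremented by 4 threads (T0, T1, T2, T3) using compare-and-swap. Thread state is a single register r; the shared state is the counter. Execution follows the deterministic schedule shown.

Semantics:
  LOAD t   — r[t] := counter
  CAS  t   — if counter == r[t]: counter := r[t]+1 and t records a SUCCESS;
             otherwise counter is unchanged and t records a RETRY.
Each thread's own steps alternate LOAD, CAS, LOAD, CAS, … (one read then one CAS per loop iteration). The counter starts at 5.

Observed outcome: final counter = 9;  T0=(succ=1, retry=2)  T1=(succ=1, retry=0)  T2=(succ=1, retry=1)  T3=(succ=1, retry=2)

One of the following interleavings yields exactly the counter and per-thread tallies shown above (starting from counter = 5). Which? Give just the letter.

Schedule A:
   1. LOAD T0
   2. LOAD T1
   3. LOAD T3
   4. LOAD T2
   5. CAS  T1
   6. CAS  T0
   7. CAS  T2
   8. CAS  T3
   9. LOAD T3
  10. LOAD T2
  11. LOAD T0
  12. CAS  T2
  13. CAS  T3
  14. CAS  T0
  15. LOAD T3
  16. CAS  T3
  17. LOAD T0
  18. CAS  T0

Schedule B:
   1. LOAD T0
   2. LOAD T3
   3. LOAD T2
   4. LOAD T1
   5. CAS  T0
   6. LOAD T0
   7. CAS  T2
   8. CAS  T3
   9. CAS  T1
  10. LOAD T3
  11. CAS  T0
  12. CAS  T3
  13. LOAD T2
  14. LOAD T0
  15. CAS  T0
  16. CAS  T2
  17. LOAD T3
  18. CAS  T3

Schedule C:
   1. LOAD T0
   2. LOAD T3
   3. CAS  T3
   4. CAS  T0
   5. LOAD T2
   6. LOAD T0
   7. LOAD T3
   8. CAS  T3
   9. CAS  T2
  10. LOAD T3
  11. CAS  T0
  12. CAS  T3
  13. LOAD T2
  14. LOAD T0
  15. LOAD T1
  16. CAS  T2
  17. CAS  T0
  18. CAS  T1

Tracing schedule A:
[1] T0.load  rd  (counter 5, T0.r 5)
[2] T1.load  rd  (counter 5, T1.r 5)
[3] T3.load  rd  (counter 5, T3.r 5)
[4] T2.load  rd  (counter 5, T2.r 5)
[5] T1.cas  hit  (counter 6, T1.r 5)
[6] T0.cas  miss  (counter 6, T0.r 5)
[7] T2.cas  miss  (counter 6, T2.r 5)
[8] T3.cas  miss  (counter 6, T3.r 5)
[9] T3.load  rd  (counter 6, T3.r 6)
[10] T2.load  rd  (counter 6, T2.r 6)
[11] T0.load  rd  (counter 6, T0.r 6)
[12] T2.cas  hit  (counter 7, T2.r 6)
[13] T3.cas  miss  (counter 7, T3.r 6)
[14] T0.cas  miss  (counter 7, T0.r 6)
[15] T3.load  rd  (counter 7, T3.r 7)
[16] T3.cas  hit  (counter 8, T3.r 7)
[17] T0.load  rd  (counter 8, T0.r 8)
[18] T0.cas  hit  (counter 9, T0.r 8)

A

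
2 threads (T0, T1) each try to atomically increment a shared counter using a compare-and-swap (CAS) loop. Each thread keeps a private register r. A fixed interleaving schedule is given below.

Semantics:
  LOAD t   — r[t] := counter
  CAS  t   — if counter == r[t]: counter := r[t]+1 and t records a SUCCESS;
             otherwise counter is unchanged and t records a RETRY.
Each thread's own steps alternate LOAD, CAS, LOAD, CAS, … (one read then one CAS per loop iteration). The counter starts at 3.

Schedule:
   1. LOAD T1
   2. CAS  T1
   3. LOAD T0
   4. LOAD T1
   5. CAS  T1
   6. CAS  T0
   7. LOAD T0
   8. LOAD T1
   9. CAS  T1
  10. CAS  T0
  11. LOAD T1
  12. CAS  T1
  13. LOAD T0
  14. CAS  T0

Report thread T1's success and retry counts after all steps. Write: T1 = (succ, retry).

T1 = (4, 0)

#1 T1 reads 3
#2 T1 CAS(3→4) writes; counter now 4
#3 T0 reads 4
#4 T1 reads 4
#5 T1 CAS(4→5) writes; counter now 5
#6 T0 CAS(4→5) fails; counter now 5
#7 T0 reads 5
#8 T1 reads 5
#9 T1 CAS(5→6) writes; counter now 6
#10 T0 CAS(5→6) fails; counter now 6
#11 T1 reads 6
#12 T1 CAS(6→7) writes; counter now 7
#13 T0 reads 7
#14 T0 CAS(7→8) writes; counter now 8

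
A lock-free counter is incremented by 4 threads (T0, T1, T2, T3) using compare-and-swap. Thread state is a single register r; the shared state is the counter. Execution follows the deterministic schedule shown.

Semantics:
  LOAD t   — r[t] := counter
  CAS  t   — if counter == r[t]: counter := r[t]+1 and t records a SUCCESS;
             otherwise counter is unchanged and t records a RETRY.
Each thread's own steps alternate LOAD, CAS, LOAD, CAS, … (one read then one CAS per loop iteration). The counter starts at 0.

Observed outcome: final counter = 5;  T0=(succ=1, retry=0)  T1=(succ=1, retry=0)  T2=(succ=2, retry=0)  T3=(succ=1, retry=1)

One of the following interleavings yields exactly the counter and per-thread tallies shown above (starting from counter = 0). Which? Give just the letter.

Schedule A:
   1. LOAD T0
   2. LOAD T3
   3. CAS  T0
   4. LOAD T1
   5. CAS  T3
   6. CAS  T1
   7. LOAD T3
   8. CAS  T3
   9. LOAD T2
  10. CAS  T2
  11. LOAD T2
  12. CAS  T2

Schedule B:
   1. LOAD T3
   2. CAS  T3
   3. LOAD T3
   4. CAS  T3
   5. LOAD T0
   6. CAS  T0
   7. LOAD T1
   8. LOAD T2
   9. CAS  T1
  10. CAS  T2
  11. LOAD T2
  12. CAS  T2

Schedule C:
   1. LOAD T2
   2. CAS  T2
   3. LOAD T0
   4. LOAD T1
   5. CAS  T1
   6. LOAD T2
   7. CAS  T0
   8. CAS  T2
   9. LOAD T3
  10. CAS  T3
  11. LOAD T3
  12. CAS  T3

A

Simulating candidate A:
#1 T0 reads 0
#2 T3 reads 0
#3 T0 CAS(0→1) writes; counter now 1
#4 T1 reads 1
#5 T3 CAS(0→1) fails; counter now 1
#6 T1 CAS(1→2) writes; counter now 2
#7 T3 reads 2
#8 T3 CAS(2→3) writes; counter now 3
#9 T2 reads 3
#10 T2 CAS(3→4) writes; counter now 4
#11 T2 reads 4
#12 T2 CAS(4→5) writes; counter now 5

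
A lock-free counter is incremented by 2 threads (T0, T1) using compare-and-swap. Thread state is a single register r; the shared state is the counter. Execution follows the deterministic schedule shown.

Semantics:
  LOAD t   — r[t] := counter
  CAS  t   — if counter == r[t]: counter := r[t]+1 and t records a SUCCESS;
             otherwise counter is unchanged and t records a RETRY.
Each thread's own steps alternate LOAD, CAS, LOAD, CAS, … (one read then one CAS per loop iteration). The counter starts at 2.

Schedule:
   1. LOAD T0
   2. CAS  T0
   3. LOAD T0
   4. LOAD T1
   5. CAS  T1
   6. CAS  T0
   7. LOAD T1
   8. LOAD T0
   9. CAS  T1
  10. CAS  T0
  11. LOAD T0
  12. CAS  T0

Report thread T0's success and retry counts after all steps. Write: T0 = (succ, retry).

1. LOAD T0 → mem=2 r[T0]=2 [LOAD]
2. CAS T0 → mem=3 r[T0]=2 [OK]
3. LOAD T0 → mem=3 r[T0]=3 [LOAD]
4. LOAD T1 → mem=3 r[T1]=3 [LOAD]
5. CAS T1 → mem=4 r[T1]=3 [OK]
6. CAS T0 → mem=4 r[T0]=3 [RETRY]
7. LOAD T1 → mem=4 r[T1]=4 [LOAD]
8. LOAD T0 → mem=4 r[T0]=4 [LOAD]
9. CAS T1 → mem=5 r[T1]=4 [OK]
10. CAS T0 → mem=5 r[T0]=4 [RETRY]
11. LOAD T0 → mem=5 r[T0]=5 [LOAD]
12. CAS T0 → mem=6 r[T0]=5 [OK]

T0 = (2, 2)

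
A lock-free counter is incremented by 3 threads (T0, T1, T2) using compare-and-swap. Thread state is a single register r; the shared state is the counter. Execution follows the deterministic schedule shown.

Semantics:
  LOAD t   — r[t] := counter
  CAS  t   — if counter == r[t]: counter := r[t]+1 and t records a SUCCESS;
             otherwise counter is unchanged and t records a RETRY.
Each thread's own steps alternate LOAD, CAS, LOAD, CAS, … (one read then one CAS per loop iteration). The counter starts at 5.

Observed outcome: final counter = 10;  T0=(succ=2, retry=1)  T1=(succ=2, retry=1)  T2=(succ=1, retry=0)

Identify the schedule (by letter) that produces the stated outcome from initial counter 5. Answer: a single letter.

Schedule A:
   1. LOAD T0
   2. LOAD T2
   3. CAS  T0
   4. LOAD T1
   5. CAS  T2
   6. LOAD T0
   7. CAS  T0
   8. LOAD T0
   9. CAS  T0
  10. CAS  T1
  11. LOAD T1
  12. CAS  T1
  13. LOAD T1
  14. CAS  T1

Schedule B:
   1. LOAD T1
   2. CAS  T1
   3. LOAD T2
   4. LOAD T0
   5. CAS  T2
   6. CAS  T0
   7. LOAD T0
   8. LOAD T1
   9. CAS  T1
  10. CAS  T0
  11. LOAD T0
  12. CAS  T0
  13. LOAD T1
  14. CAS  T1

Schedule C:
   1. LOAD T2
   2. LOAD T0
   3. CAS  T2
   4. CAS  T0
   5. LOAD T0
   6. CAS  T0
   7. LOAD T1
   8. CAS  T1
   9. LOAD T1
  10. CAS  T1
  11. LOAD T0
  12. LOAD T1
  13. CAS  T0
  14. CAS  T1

C

Run C:
#1 T2 reads 5
#2 T0 reads 5
#3 T2 CAS(5→6) writes; counter now 6
#4 T0 CAS(5→6) fails; counter now 6
#5 T0 reads 6
#6 T0 CAS(6→7) writes; counter now 7
#7 T1 reads 7
#8 T1 CAS(7→8) writes; counter now 8
#9 T1 reads 8
#10 T1 CAS(8→9) writes; counter now 9
#11 T0 reads 9
#12 T1 reads 9
#13 T0 CAS(9→10) writes; counter now 10
#14 T1 CAS(9→10) fails; counter now 10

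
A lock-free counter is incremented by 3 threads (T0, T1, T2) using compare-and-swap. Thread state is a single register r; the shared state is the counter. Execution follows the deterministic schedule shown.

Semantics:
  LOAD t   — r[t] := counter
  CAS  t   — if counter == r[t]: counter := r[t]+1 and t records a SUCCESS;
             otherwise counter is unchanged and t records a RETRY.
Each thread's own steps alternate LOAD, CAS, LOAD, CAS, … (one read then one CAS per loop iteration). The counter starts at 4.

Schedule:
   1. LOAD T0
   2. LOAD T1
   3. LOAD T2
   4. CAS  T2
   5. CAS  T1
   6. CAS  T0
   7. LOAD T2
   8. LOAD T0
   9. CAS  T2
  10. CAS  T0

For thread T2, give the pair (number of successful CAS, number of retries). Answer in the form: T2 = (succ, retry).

T0 LOAD — after: cnt=4, r=4 — load
T1 LOAD — after: cnt=4, r=4 — load
T2 LOAD — after: cnt=4, r=4 — load
T2 CAS — after: cnt=5, r=4 — ok
T1 CAS — after: cnt=5, r=4 — retry
T0 CAS — after: cnt=5, r=4 — retry
T2 LOAD — after: cnt=5, r=5 — load
T0 LOAD — after: cnt=5, r=5 — load
T2 CAS — after: cnt=6, r=5 — ok
T0 CAS — after: cnt=6, r=5 — retry

T2 = (2, 0)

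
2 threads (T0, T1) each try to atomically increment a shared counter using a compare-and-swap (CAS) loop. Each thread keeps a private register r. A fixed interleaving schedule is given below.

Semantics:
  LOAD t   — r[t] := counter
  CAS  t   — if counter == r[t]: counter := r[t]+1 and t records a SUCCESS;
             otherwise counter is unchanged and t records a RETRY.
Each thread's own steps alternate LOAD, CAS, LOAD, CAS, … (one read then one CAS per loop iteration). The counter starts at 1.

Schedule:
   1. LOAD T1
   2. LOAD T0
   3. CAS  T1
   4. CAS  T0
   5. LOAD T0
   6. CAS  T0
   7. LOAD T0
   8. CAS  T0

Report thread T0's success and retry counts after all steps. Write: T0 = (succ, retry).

T0 = (2, 1)

step 1: T1 LOAD ⇒ load; ctr=1 reg=1
step 2: T0 LOAD ⇒ load; ctr=1 reg=1
step 3: T1 CAS ⇒ ok; ctr=2 reg=1
step 4: T0 CAS ⇒ retry; ctr=2 reg=1
step 5: T0 LOAD ⇒ load; ctr=2 reg=2
step 6: T0 CAS ⇒ ok; ctr=3 reg=2
step 7: T0 LOAD ⇒ load; ctr=3 reg=3
step 8: T0 CAS ⇒ ok; ctr=4 reg=3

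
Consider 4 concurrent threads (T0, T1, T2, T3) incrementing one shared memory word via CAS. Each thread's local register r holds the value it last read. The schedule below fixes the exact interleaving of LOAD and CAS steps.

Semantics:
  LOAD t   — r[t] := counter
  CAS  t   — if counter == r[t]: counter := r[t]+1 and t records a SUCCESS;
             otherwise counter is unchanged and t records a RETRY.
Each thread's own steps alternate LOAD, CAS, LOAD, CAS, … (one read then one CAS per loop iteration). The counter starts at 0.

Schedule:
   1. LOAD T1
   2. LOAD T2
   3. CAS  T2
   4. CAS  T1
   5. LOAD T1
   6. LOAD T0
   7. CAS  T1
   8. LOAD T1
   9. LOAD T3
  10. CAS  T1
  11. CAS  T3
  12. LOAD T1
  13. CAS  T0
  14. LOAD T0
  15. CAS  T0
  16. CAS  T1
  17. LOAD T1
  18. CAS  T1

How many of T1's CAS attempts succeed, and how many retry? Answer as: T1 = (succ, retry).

[1] T1.load  rd  (counter 0, T1.r 0)
[2] T2.load  rd  (counter 0, T2.r 0)
[3] T2.cas  hit  (counter 1, T2.r 0)
[4] T1.cas  miss  (counter 1, T1.r 0)
[5] T1.load  rd  (counter 1, T1.r 1)
[6] T0.load  rd  (counter 1, T0.r 1)
[7] T1.cas  hit  (counter 2, T1.r 1)
[8] T1.load  rd  (counter 2, T1.r 2)
[9] T3.load  rd  (counter 2, T3.r 2)
[10] T1.cas  hit  (counter 3, T1.r 2)
[11] T3.cas  miss  (counter 3, T3.r 2)
[12] T1.load  rd  (counter 3, T1.r 3)
[13] T0.cas  miss  (counter 3, T0.r 1)
[14] T0.load  rd  (counter 3, T0.r 3)
[15] T0.cas  hit  (counter 4, T0.r 3)
[16] T1.cas  miss  (counter 4, T1.r 3)
[17] T1.load  rd  (counter 4, T1.r 4)
[18] T1.cas  hit  (counter 5, T1.r 4)

T1 = (3, 2)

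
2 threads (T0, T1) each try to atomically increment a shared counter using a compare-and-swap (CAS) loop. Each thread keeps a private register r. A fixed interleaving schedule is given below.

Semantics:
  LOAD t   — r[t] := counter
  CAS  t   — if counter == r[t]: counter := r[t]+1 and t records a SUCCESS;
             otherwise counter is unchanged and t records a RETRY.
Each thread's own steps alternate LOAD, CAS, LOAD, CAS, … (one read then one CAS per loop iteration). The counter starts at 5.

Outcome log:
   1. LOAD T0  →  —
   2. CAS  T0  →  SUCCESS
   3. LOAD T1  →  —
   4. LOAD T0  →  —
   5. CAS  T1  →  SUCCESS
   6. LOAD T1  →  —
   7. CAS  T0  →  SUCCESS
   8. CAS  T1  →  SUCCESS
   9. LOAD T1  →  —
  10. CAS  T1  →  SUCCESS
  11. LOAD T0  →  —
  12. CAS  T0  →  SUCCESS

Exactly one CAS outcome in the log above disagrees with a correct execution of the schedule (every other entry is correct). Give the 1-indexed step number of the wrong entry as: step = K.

step = 7

Reference trace:
   1) LOAD T0:  M=5  r_T0=5
   2) CAS  T0:  M=6  r_T0=5 ✓
   3) LOAD T1:  M=6  r_T1=6
   4) LOAD T0:  M=6  r_T0=6
   5) CAS  T1:  M=7  r_T1=6 ✓
   6) LOAD T1:  M=7  r_T1=7
   7) CAS  T0:  M=7  r_T0=6 ✗
   8) CAS  T1:  M=8  r_T1=7 ✓
   9) LOAD T1:  M=8  r_T1=8
  10) CAS  T1:  M=9  r_T1=8 ✓
  11) LOAD T0:  M=9  r_T0=9
  12) CAS  T0:  M=10  r_T0=9 ✓
Mismatch at 7.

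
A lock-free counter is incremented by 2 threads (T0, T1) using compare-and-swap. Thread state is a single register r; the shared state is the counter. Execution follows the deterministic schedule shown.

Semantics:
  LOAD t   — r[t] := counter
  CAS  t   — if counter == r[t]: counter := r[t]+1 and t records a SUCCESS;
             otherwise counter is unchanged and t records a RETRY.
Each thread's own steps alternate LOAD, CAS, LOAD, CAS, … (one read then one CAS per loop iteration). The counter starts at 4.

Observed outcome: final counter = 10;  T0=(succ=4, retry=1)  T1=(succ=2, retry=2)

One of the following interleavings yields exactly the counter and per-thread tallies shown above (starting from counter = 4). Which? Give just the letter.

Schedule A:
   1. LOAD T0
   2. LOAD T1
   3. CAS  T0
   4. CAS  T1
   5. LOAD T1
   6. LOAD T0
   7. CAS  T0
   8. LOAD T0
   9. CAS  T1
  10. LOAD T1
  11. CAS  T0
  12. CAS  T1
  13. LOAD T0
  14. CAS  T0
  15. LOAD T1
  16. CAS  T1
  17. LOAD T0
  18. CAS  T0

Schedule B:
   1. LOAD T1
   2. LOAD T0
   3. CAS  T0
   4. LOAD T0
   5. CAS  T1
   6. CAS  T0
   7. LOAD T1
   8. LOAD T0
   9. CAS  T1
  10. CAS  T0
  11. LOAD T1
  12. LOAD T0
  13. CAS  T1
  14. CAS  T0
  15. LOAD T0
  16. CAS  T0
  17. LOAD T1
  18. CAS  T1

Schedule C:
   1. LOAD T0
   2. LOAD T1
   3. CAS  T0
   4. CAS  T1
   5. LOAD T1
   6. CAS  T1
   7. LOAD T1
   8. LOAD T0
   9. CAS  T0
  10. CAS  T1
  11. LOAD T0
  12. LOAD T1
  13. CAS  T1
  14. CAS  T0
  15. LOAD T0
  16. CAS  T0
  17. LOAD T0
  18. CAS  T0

Simulating candidate C:
step 1: T0 LOAD ⇒ load; ctr=4 reg=4
step 2: T1 LOAD ⇒ load; ctr=4 reg=4
step 3: T0 CAS ⇒ ok; ctr=5 reg=4
step 4: T1 CAS ⇒ retry; ctr=5 reg=4
step 5: T1 LOAD ⇒ load; ctr=5 reg=5
step 6: T1 CAS ⇒ ok; ctr=6 reg=5
step 7: T1 LOAD ⇒ load; ctr=6 reg=6
step 8: T0 LOAD ⇒ load; ctr=6 reg=6
step 9: T0 CAS ⇒ ok; ctr=7 reg=6
step 10: T1 CAS ⇒ retry; ctr=7 reg=6
step 11: T0 LOAD ⇒ load; ctr=7 reg=7
step 12: T1 LOAD ⇒ load; ctr=7 reg=7
step 13: T1 CAS ⇒ ok; ctr=8 reg=7
step 14: T0 CAS ⇒ retry; ctr=8 reg=7
step 15: T0 LOAD ⇒ load; ctr=8 reg=8
step 16: T0 CAS ⇒ ok; ctr=9 reg=8
step 17: T0 LOAD ⇒ load; ctr=9 reg=9
step 18: T0 CAS ⇒ ok; ctr=10 reg=9

C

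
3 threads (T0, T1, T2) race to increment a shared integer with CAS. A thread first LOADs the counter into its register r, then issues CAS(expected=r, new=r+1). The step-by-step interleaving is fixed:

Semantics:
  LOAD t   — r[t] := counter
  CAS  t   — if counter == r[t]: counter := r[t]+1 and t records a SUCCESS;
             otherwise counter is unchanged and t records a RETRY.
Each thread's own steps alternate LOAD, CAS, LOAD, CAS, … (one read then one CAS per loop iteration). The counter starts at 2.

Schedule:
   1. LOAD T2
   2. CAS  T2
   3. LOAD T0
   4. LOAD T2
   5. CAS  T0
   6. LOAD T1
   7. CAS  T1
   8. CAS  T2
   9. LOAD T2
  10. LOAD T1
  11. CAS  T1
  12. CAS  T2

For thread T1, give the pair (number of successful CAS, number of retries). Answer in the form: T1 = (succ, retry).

[1] T2.load  rd  (counter 2, T2.r 2)
[2] T2.cas  hit  (counter 3, T2.r 2)
[3] T0.load  rd  (counter 3, T0.r 3)
[4] T2.load  rd  (counter 3, T2.r 3)
[5] T0.cas  hit  (counter 4, T0.r 3)
[6] T1.load  rd  (counter 4, T1.r 4)
[7] T1.cas  hit  (counter 5, T1.r 4)
[8] T2.cas  miss  (counter 5, T2.r 3)
[9] T2.load  rd  (counter 5, T2.r 5)
[10] T1.load  rd  (counter 5, T1.r 5)
[11] T1.cas  hit  (counter 6, T1.r 5)
[12] T2.cas  miss  (counter 6, T2.r 5)

T1 = (2, 0)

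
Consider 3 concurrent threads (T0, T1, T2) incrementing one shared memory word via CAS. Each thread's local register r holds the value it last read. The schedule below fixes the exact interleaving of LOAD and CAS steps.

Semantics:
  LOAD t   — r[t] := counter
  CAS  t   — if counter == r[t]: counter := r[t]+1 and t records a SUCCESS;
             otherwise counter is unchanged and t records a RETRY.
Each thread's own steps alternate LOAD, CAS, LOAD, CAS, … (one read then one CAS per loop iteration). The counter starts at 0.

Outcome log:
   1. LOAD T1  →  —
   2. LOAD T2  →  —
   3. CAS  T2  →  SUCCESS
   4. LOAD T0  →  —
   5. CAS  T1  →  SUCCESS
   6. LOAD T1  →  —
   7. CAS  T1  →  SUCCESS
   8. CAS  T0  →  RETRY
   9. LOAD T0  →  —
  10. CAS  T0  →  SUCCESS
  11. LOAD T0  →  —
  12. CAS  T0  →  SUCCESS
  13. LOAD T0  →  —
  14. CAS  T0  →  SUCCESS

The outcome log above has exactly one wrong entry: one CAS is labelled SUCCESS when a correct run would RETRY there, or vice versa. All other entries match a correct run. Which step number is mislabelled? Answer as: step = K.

step = 5

Correct run:
   1) LOAD T1:  M=0  r_T1=0
   2) LOAD T2:  M=0  r_T2=0
   3) CAS  T2:  M=1  r_T2=0 ✓
   4) LOAD T0:  M=1  r_T0=1
   5) CAS  T1:  M=1  r_T1=0 ✗
   6) LOAD T1:  M=1  r_T1=1
   7) CAS  T1:  M=2  r_T1=1 ✓
   8) CAS  T0:  M=2  r_T0=1 ✗
   9) LOAD T0:  M=2  r_T0=2
  10) CAS  T0:  M=3  r_T0=2 ✓
  11) LOAD T0:  M=3  r_T0=3
  12) CAS  T0:  M=4  r_T0=3 ✓
  13) LOAD T0:  M=4  r_T0=4
  14) CAS  T0:  M=5  r_T0=4 ✓
Mismatch at 5.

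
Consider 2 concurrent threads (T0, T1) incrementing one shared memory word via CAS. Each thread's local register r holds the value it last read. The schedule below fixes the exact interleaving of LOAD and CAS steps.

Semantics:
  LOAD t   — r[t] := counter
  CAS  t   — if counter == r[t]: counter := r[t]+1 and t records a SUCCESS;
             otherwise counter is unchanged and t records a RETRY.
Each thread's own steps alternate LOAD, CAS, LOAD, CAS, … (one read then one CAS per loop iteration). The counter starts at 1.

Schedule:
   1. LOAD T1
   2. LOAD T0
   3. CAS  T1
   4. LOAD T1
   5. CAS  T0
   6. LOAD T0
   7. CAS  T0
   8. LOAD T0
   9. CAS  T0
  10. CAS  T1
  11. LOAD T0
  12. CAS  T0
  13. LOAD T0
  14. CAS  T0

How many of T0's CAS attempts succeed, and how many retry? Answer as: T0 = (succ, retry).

#1 T1 reads 1
#2 T0 reads 1
#3 T1 CAS(1→2) writes; counter now 2
#4 T1 reads 2
#5 T0 CAS(1→2) fails; counter now 2
#6 T0 reads 2
#7 T0 CAS(2→3) writes; counter now 3
#8 T0 reads 3
#9 T0 CAS(3→4) writes; counter now 4
#10 T1 CAS(2→3) fails; counter now 4
#11 T0 reads 4
#12 T0 CAS(4→5) writes; counter now 5
#13 T0 reads 5
#14 T0 CAS(5→6) writes; counter now 6

T0 = (4, 1)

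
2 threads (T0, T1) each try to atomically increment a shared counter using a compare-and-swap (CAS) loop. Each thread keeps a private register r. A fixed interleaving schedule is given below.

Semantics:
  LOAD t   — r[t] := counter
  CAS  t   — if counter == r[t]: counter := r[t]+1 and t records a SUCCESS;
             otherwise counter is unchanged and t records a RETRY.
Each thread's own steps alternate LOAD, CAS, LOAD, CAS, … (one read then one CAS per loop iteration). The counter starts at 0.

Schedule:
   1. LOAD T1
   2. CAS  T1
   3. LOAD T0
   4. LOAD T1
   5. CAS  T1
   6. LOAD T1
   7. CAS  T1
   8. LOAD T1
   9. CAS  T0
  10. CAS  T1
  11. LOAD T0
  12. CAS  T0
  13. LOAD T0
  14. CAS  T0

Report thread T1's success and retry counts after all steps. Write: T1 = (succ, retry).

T1 = (4, 0)

   1) LOAD T1:  M=0  r_T1=0
   2) CAS  T1:  M=1  r_T1=0 ✓
   3) LOAD T0:  M=1  r_T0=1
   4) LOAD T1:  M=1  r_T1=1
   5) CAS  T1:  M=2  r_T1=1 ✓
   6) LOAD T1:  M=2  r_T1=2
   7) CAS  T1:  M=3  r_T1=2 ✓
   8) LOAD T1:  M=3  r_T1=3
   9) CAS  T0:  M=3  r_T0=1 ✗
  10) CAS  T1:  M=4  r_T1=3 ✓
  11) LOAD T0:  M=4  r_T0=4
  12) CAS  T0:  M=5  r_T0=4 ✓
  13) LOAD T0:  M=5  r_T0=5
  14) CAS  T0:  M=6  r_T0=5 ✓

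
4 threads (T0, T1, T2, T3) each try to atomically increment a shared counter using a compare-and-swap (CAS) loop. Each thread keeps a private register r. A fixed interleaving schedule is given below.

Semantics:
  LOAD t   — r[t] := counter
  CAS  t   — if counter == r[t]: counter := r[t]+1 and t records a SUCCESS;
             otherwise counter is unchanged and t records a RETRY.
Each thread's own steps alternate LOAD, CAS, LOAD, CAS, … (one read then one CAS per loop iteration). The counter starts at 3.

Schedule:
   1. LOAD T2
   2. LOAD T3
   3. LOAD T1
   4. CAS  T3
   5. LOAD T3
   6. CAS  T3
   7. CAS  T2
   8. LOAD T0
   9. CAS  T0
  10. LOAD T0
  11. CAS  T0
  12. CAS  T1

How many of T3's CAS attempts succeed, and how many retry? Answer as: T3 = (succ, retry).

T3 = (2, 0)

#1 T2 reads 3
#2 T3 reads 3
#3 T1 reads 3
#4 T3 CAS(3→4) writes; counter now 4
#5 T3 reads 4
#6 T3 CAS(4→5) writes; counter now 5
#7 T2 CAS(3→4) fails; counter now 5
#8 T0 reads 5
#9 T0 CAS(5→6) writes; counter now 6
#10 T0 reads 6
#11 T0 CAS(6→7) writes; counter now 7
#12 T1 CAS(3→4) fails; counter now 7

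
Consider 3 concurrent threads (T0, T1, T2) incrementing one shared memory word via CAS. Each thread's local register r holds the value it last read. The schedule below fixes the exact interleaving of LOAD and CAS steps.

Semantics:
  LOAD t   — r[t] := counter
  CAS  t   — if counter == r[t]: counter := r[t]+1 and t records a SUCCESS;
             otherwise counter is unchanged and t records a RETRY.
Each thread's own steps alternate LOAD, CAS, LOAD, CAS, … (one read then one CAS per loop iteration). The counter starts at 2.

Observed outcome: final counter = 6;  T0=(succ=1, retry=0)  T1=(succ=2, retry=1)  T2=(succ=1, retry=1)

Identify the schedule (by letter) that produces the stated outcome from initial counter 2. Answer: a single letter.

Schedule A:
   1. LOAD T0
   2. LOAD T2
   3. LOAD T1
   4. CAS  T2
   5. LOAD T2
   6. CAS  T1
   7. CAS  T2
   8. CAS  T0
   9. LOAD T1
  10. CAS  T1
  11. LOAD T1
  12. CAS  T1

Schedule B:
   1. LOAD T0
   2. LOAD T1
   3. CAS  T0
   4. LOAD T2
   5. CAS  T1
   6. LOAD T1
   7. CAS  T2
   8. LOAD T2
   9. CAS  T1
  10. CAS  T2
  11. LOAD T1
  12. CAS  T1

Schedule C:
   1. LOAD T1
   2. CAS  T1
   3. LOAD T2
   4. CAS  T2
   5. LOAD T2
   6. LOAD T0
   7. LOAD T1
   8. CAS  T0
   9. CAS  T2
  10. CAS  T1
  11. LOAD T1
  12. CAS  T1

Tracing schedule C:
1. LOAD T1 → mem=2 r[T1]=2 [LOAD]
2. CAS T1 → mem=3 r[T1]=2 [OK]
3. LOAD T2 → mem=3 r[T2]=3 [LOAD]
4. CAS T2 → mem=4 r[T2]=3 [OK]
5. LOAD T2 → mem=4 r[T2]=4 [LOAD]
6. LOAD T0 → mem=4 r[T0]=4 [LOAD]
7. LOAD T1 → mem=4 r[T1]=4 [LOAD]
8. CAS T0 → mem=5 r[T0]=4 [OK]
9. CAS T2 → mem=5 r[T2]=4 [RETRY]
10. CAS T1 → mem=5 r[T1]=4 [RETRY]
11. LOAD T1 → mem=5 r[T1]=5 [LOAD]
12. CAS T1 → mem=6 r[T1]=5 [OK]

C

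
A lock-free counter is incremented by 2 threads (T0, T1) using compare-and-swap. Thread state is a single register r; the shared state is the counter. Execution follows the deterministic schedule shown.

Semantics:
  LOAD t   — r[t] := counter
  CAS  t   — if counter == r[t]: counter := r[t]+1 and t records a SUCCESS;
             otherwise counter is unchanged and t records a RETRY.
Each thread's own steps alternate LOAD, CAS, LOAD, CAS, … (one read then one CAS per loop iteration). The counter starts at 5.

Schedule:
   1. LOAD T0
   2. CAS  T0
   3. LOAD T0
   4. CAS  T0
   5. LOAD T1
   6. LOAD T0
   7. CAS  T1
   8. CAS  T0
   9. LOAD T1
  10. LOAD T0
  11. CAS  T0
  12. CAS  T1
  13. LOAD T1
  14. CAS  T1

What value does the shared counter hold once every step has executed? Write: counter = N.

counter = 10

   1) LOAD T0:  M=5  r_T0=5
   2) CAS  T0:  M=6  r_T0=5 ✓
   3) LOAD T0:  M=6  r_T0=6
   4) CAS  T0:  M=7  r_T0=6 ✓
   5) LOAD T1:  M=7  r_T1=7
   6) LOAD T0:  M=7  r_T0=7
   7) CAS  T1:  M=8  r_T1=7 ✓
   8) CAS  T0:  M=8  r_T0=7 ✗
   9) LOAD T1:  M=8  r_T1=8
  10) LOAD T0:  M=8  r_T0=8
  11) CAS  T0:  M=9  r_T0=8 ✓
  12) CAS  T1:  M=9  r_T1=8 ✗
  13) LOAD T1:  M=9  r_T1=9
  14) CAS  T1:  M=10  r_T1=9 ✓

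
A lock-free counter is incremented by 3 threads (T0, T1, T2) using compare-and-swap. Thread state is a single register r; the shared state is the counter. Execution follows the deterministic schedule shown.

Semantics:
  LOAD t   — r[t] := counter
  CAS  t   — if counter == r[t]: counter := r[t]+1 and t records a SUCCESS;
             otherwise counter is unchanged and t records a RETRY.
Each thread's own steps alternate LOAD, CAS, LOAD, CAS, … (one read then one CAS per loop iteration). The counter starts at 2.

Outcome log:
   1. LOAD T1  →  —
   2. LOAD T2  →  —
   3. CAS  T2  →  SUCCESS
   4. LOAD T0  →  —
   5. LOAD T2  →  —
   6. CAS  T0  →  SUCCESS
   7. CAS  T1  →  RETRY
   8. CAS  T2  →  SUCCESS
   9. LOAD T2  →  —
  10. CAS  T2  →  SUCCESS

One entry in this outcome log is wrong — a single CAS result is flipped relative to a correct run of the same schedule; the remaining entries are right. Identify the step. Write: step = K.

Correct run:
[1] T1.load  rd  (counter 2, T1.r 2)
[2] T2.load  rd  (counter 2, T2.r 2)
[3] T2.cas  hit  (counter 3, T2.r 2)
[4] T0.load  rd  (counter 3, T0.r 3)
[5] T2.load  rd  (counter 3, T2.r 3)
[6] T0.cas  hit  (counter 4, T0.r 3)
[7] T1.cas  miss  (counter 4, T1.r 2)
[8] T2.cas  miss  (counter 4, T2.r 3)
[9] T2.load  rd  (counter 4, T2.r 4)
[10] T2.cas  hit  (counter 5, T2.r 4)
Log disagrees first at step 8.

step = 8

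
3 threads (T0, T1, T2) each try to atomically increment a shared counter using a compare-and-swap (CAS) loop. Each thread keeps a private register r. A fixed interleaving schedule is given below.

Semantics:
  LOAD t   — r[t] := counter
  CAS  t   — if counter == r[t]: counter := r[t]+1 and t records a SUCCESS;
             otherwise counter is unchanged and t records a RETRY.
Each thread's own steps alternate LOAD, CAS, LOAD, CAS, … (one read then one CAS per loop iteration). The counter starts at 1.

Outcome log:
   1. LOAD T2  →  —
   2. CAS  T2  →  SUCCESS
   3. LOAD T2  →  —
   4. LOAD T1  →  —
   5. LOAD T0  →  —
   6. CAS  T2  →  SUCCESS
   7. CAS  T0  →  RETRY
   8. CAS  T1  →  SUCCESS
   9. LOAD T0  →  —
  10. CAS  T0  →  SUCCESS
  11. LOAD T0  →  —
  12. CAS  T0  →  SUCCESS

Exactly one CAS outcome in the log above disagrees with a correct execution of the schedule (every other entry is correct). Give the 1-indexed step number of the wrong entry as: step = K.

step = 8

Reference trace:
1. LOAD T2 → mem=1 r[T2]=1 [LOAD]
2. CAS T2 → mem=2 r[T2]=1 [OK]
3. LOAD T2 → mem=2 r[T2]=2 [LOAD]
4. LOAD T1 → mem=2 r[T1]=2 [LOAD]
5. LOAD T0 → mem=2 r[T0]=2 [LOAD]
6. CAS T2 → mem=3 r[T2]=2 [OK]
7. CAS T0 → mem=3 r[T0]=2 [RETRY]
8. CAS T1 → mem=3 r[T1]=2 [RETRY]
9. LOAD T0 → mem=3 r[T0]=3 [LOAD]
10. CAS T0 → mem=4 r[T0]=3 [OK]
11. LOAD T0 → mem=4 r[T0]=4 [LOAD]
12. CAS T0 → mem=5 r[T0]=4 [OK]
Mismatch at 8.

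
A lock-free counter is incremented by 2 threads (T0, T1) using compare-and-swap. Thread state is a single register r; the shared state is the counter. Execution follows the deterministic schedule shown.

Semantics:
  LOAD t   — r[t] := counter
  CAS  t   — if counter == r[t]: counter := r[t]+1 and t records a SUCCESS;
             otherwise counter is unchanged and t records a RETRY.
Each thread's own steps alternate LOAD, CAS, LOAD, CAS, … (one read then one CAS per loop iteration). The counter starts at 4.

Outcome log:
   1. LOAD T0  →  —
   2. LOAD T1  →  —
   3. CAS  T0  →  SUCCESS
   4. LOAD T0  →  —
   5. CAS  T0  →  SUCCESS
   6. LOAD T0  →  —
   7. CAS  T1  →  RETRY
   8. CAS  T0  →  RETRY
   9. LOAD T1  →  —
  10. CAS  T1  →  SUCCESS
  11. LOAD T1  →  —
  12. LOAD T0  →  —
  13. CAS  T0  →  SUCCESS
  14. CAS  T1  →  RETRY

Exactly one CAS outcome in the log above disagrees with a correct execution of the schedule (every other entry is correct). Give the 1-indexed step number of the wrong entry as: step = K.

step = 8

Re-executing:
T0 LOAD — after: cnt=4, r=4 — load
T1 LOAD — after: cnt=4, r=4 — load
T0 CAS — after: cnt=5, r=4 — ok
T0 LOAD — after: cnt=5, r=5 — load
T0 CAS — after: cnt=6, r=5 — ok
T0 LOAD — after: cnt=6, r=6 — load
T1 CAS — after: cnt=6, r=4 — retry
T0 CAS — after: cnt=7, r=6 — ok
T1 LOAD — after: cnt=7, r=7 — load
T1 CAS — after: cnt=8, r=7 — ok
T1 LOAD — after: cnt=8, r=8 — load
T0 LOAD — after: cnt=8, r=8 — load
T0 CAS — after: cnt=9, r=8 — ok
T1 CAS — after: cnt=9, r=8 — retry
Flip is step 8.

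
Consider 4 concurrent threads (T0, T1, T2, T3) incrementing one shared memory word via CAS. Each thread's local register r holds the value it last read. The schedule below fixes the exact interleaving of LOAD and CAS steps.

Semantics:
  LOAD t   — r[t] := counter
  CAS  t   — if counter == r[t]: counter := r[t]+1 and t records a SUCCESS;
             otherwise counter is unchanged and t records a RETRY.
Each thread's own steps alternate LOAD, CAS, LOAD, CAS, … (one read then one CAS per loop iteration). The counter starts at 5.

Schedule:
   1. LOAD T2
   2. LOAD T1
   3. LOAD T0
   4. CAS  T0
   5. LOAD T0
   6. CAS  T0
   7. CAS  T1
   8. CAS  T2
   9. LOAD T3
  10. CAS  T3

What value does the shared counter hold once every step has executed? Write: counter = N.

counter = 8

T2 LOAD — after: cnt=5, r=5 — load
T1 LOAD — after: cnt=5, r=5 — load
T0 LOAD — after: cnt=5, r=5 — load
T0 CAS — after: cnt=6, r=5 — ok
T0 LOAD — after: cnt=6, r=6 — load
T0 CAS — after: cnt=7, r=6 — ok
T1 CAS — after: cnt=7, r=5 — retry
T2 CAS — after: cnt=7, r=5 — retry
T3 LOAD — after: cnt=7, r=7 — load
T3 CAS — after: cnt=8, r=7 — ok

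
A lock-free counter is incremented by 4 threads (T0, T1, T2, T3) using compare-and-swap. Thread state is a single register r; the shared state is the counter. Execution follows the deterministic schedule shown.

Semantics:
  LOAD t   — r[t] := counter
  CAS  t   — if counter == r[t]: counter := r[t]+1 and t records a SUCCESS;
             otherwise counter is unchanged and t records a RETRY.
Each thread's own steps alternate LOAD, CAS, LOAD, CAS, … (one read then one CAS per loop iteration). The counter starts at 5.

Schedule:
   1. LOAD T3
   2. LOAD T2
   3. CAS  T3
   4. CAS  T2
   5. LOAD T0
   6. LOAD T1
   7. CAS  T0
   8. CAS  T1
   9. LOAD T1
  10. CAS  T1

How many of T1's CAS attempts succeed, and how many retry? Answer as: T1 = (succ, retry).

T1 = (1, 1)

#1 T3 reads 5
#2 T2 reads 5
#3 T3 CAS(5→6) writes; counter now 6
#4 T2 CAS(5→6) fails; counter now 6
#5 T0 reads 6
#6 T1 reads 6
#7 T0 CAS(6→7) writes; counter now 7
#8 T1 CAS(6→7) fails; counter now 7
#9 T1 reads 7
#10 T1 CAS(7→8) writes; counter now 8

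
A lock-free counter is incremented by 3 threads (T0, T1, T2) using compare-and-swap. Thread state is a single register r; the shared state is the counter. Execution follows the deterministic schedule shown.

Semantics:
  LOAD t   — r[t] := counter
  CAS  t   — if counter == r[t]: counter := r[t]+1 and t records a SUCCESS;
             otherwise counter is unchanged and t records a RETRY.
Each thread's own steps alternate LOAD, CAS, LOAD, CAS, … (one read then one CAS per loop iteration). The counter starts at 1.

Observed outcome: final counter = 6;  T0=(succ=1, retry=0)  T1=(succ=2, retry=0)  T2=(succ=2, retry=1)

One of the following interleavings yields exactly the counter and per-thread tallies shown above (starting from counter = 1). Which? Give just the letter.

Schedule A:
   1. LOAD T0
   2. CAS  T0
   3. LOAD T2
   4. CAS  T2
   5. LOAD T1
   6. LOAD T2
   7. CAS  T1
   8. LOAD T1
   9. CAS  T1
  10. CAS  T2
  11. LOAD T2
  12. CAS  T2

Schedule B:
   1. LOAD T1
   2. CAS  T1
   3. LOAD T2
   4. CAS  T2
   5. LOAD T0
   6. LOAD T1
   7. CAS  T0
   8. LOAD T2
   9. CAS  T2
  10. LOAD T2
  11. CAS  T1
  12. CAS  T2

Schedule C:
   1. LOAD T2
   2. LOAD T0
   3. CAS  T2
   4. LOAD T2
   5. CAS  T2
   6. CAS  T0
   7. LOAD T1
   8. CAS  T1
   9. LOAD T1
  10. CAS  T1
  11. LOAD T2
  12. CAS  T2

Run A:
step 1: T0 LOAD ⇒ load; ctr=1 reg=1
step 2: T0 CAS ⇒ ok; ctr=2 reg=1
step 3: T2 LOAD ⇒ load; ctr=2 reg=2
step 4: T2 CAS ⇒ ok; ctr=3 reg=2
step 5: T1 LOAD ⇒ load; ctr=3 reg=3
step 6: T2 LOAD ⇒ load; ctr=3 reg=3
step 7: T1 CAS ⇒ ok; ctr=4 reg=3
step 8: T1 LOAD ⇒ load; ctr=4 reg=4
step 9: T1 CAS ⇒ ok; ctr=5 reg=4
step 10: T2 CAS ⇒ retry; ctr=5 reg=3
step 11: T2 LOAD ⇒ load; ctr=5 reg=5
step 12: T2 CAS ⇒ ok; ctr=6 reg=5

A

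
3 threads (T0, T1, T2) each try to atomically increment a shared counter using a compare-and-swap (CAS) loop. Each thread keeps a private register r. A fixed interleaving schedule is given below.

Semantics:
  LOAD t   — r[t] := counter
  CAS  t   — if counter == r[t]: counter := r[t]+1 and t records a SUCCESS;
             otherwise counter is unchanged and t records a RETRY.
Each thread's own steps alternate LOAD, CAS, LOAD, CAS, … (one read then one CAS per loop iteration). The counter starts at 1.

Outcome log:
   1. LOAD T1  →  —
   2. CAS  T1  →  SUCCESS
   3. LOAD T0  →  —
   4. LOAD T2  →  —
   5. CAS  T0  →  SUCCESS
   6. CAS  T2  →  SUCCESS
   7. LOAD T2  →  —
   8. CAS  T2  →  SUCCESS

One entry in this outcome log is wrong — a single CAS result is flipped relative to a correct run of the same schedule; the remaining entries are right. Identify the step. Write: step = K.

step = 6

Re-executing:
T1 LOAD — after: cnt=1, r=1 — load
T1 CAS — after: cnt=2, r=1 — ok
T0 LOAD — after: cnt=2, r=2 — load
T2 LOAD — after: cnt=2, r=2 — load
T0 CAS — after: cnt=3, r=2 — ok
T2 CAS — after: cnt=3, r=2 — retry
T2 LOAD — after: cnt=3, r=3 — load
T2 CAS — after: cnt=4, r=3 — ok
Log disagrees first at step 6.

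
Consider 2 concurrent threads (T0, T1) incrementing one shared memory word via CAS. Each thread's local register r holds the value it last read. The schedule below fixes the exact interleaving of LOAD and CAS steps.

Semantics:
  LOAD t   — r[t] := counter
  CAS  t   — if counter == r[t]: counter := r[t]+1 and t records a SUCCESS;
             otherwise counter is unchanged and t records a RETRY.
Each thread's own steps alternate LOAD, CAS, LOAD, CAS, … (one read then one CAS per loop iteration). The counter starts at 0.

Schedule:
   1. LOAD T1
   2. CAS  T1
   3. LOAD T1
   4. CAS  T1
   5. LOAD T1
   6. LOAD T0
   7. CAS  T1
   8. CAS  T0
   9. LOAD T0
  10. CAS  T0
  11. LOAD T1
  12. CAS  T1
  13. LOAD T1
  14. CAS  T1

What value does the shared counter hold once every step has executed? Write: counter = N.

counter = 6

step 1: T1 LOAD ⇒ load; ctr=0 reg=0
step 2: T1 CAS ⇒ ok; ctr=1 reg=0
step 3: T1 LOAD ⇒ load; ctr=1 reg=1
step 4: T1 CAS ⇒ ok; ctr=2 reg=1
step 5: T1 LOAD ⇒ load; ctr=2 reg=2
step 6: T0 LOAD ⇒ load; ctr=2 reg=2
step 7: T1 CAS ⇒ ok; ctr=3 reg=2
step 8: T0 CAS ⇒ retry; ctr=3 reg=2
step 9: T0 LOAD ⇒ load; ctr=3 reg=3
step 10: T0 CAS ⇒ ok; ctr=4 reg=3
step 11: T1 LOAD ⇒ load; ctr=4 reg=4
step 12: T1 CAS ⇒ ok; ctr=5 reg=4
step 13: T1 LOAD ⇒ load; ctr=5 reg=5
step 14: T1 CAS ⇒ ok; ctr=6 reg=5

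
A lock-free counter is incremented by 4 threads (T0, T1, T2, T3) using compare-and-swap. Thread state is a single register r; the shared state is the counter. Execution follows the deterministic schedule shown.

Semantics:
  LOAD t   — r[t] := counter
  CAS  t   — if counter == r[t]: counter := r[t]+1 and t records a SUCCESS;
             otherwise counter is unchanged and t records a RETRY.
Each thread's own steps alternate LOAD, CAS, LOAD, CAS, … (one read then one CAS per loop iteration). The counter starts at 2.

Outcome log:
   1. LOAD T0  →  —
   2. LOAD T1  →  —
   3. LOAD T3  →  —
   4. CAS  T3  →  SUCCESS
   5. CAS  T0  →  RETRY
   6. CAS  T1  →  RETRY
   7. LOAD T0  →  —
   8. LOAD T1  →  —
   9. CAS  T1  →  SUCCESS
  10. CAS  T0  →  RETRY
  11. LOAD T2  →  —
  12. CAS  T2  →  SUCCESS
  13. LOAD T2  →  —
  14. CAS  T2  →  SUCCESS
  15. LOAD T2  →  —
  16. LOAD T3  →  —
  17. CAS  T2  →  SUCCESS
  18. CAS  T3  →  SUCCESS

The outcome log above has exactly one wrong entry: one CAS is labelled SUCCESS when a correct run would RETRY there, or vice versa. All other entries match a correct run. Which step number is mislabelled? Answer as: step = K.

Re-executing:
#1 T0 reads 2
#2 T1 reads 2
#3 T3 reads 2
#4 T3 CAS(2→3) writes; counter now 3
#5 T0 CAS(2→3) fails; counter now 3
#6 T1 CAS(2→3) fails; counter now 3
#7 T0 reads 3
#8 T1 reads 3
#9 T1 CAS(3→4) writes; counter now 4
#10 T0 CAS(3→4) fails; counter now 4
#11 T2 reads 4
#12 T2 CAS(4→5) writes; counter now 5
#13 T2 reads 5
#14 T2 CAS(5→6) writes; counter now 6
#15 T2 reads 6
#16 T3 reads 6
#17 T2 CAS(6→7) writes; counter now 7
#18 T3 CAS(6→7) fails; counter now 7
Log disagrees first at step 18.

step = 18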